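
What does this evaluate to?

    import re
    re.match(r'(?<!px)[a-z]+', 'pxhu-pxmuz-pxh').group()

The negative lookahead/lookbehind blocks any match where the forbidden context is present.
`re.match` won't scan ahead — the pattern has to work from the very first character.
The match spans [0:4] → 'pxhu'.

'pxhu'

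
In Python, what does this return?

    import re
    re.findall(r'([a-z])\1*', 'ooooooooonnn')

['o', 'n']

After group 1 captures some text, `\1` only succeeds where that same text appears again.
Walking the string: at [0:9] match 'ooooooooo', group 1 = 'o'; at [9:12] match 'nnn', group 1 = 'n'.
One capturing group, so `findall` returns just the captured substring from each match — 2 in all.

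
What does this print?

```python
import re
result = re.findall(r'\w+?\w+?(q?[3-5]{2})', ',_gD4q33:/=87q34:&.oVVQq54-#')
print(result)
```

['q33', 'q34', 'q54']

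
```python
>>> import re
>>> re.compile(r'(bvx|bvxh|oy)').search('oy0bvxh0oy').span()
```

(0, 2)

`search` walks the string left to right and returns the first match it finds.
The match spans [0:2] → 'oy'.
Captured: group 1 = 'oy'.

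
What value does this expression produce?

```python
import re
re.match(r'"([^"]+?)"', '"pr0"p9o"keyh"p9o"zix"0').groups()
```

`match` is anchored at position 0; if the pattern doesn't fit there, it returns None.
The match spans [0:5] → '"pr0"'.
Captured: group 1 = 'pr0'.

('pr0',)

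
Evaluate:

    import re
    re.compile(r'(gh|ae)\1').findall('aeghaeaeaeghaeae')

After group 1 captures some text, `\1` only succeeds where that same text appears again.
Walking the string: at [4:8] match 'aeae', group 1 = 'ae'; at [12:16] match 'aeae', group 1 = 'ae'.
`findall` collects group 1 from each match (2 total).

['ae', 'ae']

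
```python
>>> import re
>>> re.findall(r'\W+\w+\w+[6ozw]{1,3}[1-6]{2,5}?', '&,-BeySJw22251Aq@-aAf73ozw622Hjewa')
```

['&,-BeySJw22', '@-aAf73ozw622']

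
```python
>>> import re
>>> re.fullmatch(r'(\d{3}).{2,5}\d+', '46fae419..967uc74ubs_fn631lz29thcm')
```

None

`fullmatch` succeeds only if the pattern covers the string from start to end.
Here there's no way to consume every character, so the call returns None.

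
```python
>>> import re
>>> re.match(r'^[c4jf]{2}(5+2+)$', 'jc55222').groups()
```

('55222',)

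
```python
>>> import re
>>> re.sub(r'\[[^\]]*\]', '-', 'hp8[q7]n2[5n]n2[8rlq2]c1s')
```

Each match is replaced by '-'.

'hp8-n2-n2-c1s'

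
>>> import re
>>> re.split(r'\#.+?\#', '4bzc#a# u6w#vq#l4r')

Matches to split on: at [4:7] → '#a#'; at [11:15] → '#vq#'.
Each match becomes a cut point; 3 segments remain.

['4bzc', ' u6w', 'l4r']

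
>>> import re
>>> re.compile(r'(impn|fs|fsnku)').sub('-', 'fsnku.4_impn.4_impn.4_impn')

'-nku.4_-.4_-.4_-'

The regex engine tests alternatives in the order written; an earlier branch that matches wins even if a later one would match more.
Matches: at [0:2] → 'fs'; at [8:12] → 'impn'; at [15:19] → 'impn'; at [22:26] → 'impn'.
`sub` substitutes '-' at each match site.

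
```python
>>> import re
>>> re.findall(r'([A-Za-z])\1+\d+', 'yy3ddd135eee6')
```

The backreference `\1` re-matches whatever the first group consumed, character for character.
Scanning left to right: at [0:3] match 'yy3', group 1 = 'y'; at [3:9] match 'ddd135', group 1 = 'd'; at [9:13] match 'eee6', group 1 = 'e'.
One capturing group, so `findall` returns just the captured substring from each match — 3 in all.

['y', 'd', 'e']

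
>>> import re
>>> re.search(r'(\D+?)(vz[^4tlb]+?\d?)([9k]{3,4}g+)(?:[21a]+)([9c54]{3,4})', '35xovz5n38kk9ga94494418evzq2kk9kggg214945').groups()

The match spans [2:19] → 'xovz5n38kk9ga9449'.
Captured: group 1 = 'xo', group 2 = 'vz5n38', group 3 = 'kk9g', group 4 = '9449'.

('xo', 'vz5n38', 'kk9g', '9449')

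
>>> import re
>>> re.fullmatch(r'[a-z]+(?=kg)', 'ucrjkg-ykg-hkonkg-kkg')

`fullmatch` succeeds only if the pattern covers the string from start to end.
Here there's no way to consume every character, so the call returns None.

None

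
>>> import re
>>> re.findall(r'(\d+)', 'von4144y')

Pattern: one or more of a digit (captured).
Matches: at [3:7] match '4144', group 1 = '4144'.
One capturing group, so `findall` returns just the captured substring from the one match — 1 in all.

['4144']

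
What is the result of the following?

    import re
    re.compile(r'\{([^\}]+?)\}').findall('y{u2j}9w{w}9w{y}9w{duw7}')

Matches: at [1:6] match '{u2j}', group 1 = 'u2j'; at [8:11] match '{w}', group 1 = 'w'; at [13:16] match '{y}', group 1 = 'y'; at [18:24] match '{duw7}', group 1 = 'duw7'.
`findall` collects group 1 from each match (4 total).

['u2j', 'w', 'y', 'duw7']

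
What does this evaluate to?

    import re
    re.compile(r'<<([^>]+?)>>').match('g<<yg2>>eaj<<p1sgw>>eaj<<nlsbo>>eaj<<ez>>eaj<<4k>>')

With `match`, the pattern is implicitly anchored at the beginning.
Here position 0 doesn't satisfy it, so the call returns None.

None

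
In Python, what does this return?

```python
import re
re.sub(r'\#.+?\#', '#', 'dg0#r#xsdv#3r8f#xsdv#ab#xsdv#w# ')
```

Lazy quantifiers expand one character at a time until the remainder of the pattern can match.
Matches: at [3:6] → '#r#'; at [10:16] → '#3r8f#'; at [20:24] → '#ab#'; at [28:31] → '#w#'.
Each match is replaced by '#'.

'dg0#xsdv#xsdv#xsdv# '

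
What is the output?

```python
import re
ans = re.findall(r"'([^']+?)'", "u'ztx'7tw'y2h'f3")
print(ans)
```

With a single group, `findall` returns only what that group captured — 2 items.

['ztx', 'y2h']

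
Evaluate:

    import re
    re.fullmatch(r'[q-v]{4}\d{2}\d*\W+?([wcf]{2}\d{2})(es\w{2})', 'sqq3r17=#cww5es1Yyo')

None

Pattern: exactly 4 of a character in [q-v], then exactly 2 of a digit; then zero or more of a digit, then one or more of a non-word character (lazy); then exactly 2 of one of [wcf], then exactly 2 of a digit (captured); then the literal 'es', then exactly 2 of a word character (captured).
`re.fullmatch` requires the pattern to consume the entire string.
Here there's no way to consume every character, so the call returns None.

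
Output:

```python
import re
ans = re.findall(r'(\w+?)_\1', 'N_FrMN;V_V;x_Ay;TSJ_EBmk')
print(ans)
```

['V']

`\1` has to match the exact text group 1 already captured.
Because there's exactly one group, `findall` drops the full match and keeps group 1 from the one hit.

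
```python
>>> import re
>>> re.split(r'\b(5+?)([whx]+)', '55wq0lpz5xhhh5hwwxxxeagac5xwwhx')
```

['', '55', 'w', 'q0lpz5xhhh5hwwxxxeagac5xwwhx']

The pattern matches a word boundary (`\b`, zero-width); then one or more of a literal '5' (lazy) (captured); then one or more of one of [whx] (captured).
Matches to split on: at [0:3] → '55w'.
With a capturing group present, the delimiter's captured portion is kept in the result list.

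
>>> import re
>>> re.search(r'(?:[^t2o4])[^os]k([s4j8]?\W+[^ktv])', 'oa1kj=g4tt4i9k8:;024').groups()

('j=g',)

The match spans [1:7] → 'a1kj=g'.
Captured: group 1 = 'j=g'.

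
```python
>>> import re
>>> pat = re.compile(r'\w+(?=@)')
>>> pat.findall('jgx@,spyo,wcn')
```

['jgx']

Lookahead/lookbehind check context without consuming it, so the matched span excludes the asserted characters.
Since nothing is captured, `findall` lists the 1 matched substring directly.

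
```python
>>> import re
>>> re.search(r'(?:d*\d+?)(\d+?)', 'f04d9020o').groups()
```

This matches zero or more of the literal 'd', then one or more of a digit (lazy) (non-capturing group); then one or more of a digit (lazy) (captured).
`re.search` scans for the first position where the pattern succeeds.
The match spans [1:3] → '04'.
Captured: group 1 = '4'.

('4',)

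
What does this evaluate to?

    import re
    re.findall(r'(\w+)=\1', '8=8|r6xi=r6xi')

['8', 'r6xi']

The backreference `\1` re-matches whatever the first group consumed, character for character.
Matches: at [0:3] match '8=8', group 1 = '8'; at [4:13] match 'r6xi=r6xi', group 1 = 'r6xi'.
Because there's exactly one group, `findall` drops the full match and keeps group 1 from each hit.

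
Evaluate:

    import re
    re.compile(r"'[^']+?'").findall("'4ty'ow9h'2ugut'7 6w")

Matches: at [0:5] → "'4ty'"; at [9:16] → "'2ugut'".
`findall` yields the raw match text (2 of them) because the pattern has no groups.

["'4ty'", "'2ugut'"]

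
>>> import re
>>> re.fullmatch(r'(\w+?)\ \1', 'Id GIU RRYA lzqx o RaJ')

None

After group 1 captures some text, `\1` only succeeds where that same text appears again.
`re.fullmatch` requires the pattern to consume the entire string.
Here the pattern can't cover the whole string, so the call returns None.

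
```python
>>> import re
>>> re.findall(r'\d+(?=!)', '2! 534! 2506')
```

['2', '534']

The `(?=…)`/`(?<=…)` assertion just peeks at neighbouring text; it doesn't advance the match position.
No capturing groups, so `findall` returns the 2 full match strings.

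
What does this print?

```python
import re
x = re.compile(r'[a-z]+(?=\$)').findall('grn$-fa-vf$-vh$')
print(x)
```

The `(?=…)`/`(?<=…)` assertion just peeks at neighbouring text; it doesn't advance the match position.
Scanning left to right: at [0:3] → 'grn'; at [8:10] → 'vf'; at [12:14] → 'vh'.
No capturing groups, so `findall` returns the 3 full match strings.

['grn', 'vf', 'vh']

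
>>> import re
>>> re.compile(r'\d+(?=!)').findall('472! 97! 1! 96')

['472', '97', '1']

Because the assertion is zero-width, the text it checks is not consumed and won't appear in the result.
Walking the string: at [0:3] → '472'; at [5:7] → '97'; at [9:10] → '1'.
No capturing groups, so `findall` returns the 3 full match strings.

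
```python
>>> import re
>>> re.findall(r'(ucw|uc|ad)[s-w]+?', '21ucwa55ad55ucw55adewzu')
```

['uc', 'uc']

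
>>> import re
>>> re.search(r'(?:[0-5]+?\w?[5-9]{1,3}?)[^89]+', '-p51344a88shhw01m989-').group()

The pattern matches one or more of a character in [0-5] (lazy), then optionally a word character, then 1 to 3 of a character in [5-9] (lazy) (non-capturing group); then one or more of any character except [89].
The match spans [2:17] → '51344a88shhw01m'.

'51344a88shhw01m'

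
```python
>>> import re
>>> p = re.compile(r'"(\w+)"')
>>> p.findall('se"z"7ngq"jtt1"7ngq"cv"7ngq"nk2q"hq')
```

['z', 'jtt1', 'cv', 'nk2q']

One capturing group, so `findall` returns just the captured substring from each match — 4 in all.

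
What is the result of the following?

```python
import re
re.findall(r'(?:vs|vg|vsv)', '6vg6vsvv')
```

['vg', 'vs']

`|` is ordered: at each position the engine commits to the first alternative that works.
Scanning left to right: at [1:3] → 'vg'; at [4:6] → 'vs'.
No capturing groups, so `findall` returns the 2 full match strings.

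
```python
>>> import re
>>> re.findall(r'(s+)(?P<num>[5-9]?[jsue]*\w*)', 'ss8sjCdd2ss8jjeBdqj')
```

[('ss', '8sjCdd2ss8jjeBdqj')]

Pattern: one or more of a literal 's' (captured); then optionally a character in [5-9], then zero or more of one of [jsue], then zero or more of a word character (captured as 'num').
Multiple groups make `findall` return tuples — one 2-tuple for the one match.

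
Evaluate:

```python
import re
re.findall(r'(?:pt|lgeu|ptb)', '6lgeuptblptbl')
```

['lgeu', 'pt', 'pt']

Branches in `(...|...)` are attempted left-to-right; the first branch that allows the whole pattern to succeed is taken.
Since nothing is captured, `findall` lists the 3 matched substrings directly.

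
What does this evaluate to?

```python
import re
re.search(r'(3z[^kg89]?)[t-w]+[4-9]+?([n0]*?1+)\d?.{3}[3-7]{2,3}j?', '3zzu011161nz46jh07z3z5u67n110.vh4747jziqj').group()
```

'3z5u67n110.vh474'

The match spans [19:35] → '3z5u67n110.vh474'.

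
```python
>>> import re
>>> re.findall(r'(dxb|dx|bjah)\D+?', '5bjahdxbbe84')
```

Scanning left to right: at [1:6] match 'bjahd', group 1 = 'bjah'.
`findall` collects group 1 from the one match (1 total).

['bjah']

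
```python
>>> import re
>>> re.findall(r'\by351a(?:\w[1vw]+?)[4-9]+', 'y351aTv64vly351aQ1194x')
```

This matches a word boundary (`\b`, zero-width); then the literal 'y3', then the literal '51a'; then a word character, then one or more of one of [1vw] (lazy) (non-capturing group); then one or more of a character in [4-9].
With no groups in the pattern, `findall` gives back each whole match — 1 here.

['y351aTv64']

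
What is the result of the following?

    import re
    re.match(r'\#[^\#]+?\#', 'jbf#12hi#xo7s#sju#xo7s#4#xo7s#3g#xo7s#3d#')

None

`match` is anchored at position 0; if the pattern doesn't fit there, it returns None.
Here the pattern fails at index 0, so the call returns None.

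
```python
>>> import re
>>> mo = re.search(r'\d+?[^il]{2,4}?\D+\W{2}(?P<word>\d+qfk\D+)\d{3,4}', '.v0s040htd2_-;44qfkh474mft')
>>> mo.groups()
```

The pattern matches one or more of a digit (lazy), then 2 to 4 of any character except [il] (lazy); then one or more of a non-digit; then exactly 2 of a non-word character; then one or more of a digit, then the literal 'qfk', then one or more of a non-digit (captured as 'word'); then 3 to 4 of a digit.
`search` walks the string left to right and returns the first match it finds.
The match spans [4:23] → '040htd2_-;44qfkh474'.
Captured: group 1 = '44qfkh'.

('44qfkh',)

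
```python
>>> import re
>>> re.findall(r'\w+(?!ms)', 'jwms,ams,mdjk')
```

['jwms', 'ams', 'mdjk']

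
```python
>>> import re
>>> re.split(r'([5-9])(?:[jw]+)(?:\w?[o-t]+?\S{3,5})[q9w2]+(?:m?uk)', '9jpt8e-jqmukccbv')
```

Pattern: a character in [5-9] (captured); then one or more of one of [jw] (non-capturing group); then optionally a word character, then one or more of a character in [o-t] (lazy), then 3 to 5 of a non-whitespace character (non-capturing group); then one or more of one of [q9w2]; then optionally a literal 'm', then the literal 'uk' (non-capturing group).
Matches to split on: at [0:12] → '9jpt8e-jqmuk'.
Because the pattern has a capturing group, `split` also inserts each captured text between the pieces.

['', '9', 'ccbv']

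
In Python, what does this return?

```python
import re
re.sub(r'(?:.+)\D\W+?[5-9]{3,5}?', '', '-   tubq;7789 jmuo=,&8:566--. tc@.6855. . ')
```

'5. . '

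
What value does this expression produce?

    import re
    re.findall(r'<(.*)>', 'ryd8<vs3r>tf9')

['vs3r']

Matches: at [4:10] match '<vs3r>', group 1 = 'vs3r'.
One capturing group, so `findall` returns just the captured substring from the one match — 1 in all.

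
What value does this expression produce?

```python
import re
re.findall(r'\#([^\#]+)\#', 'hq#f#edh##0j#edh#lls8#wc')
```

['f', '0j', 'lls8']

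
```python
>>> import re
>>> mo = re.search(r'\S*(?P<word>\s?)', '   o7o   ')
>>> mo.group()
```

' '

This matches zero or more of a non-whitespace character; then optionally whitespace (captured as 'word').
`re.search` scans for the first position where the pattern succeeds.
The match spans [0:1] → ' '.
Captured: group 1 = ' '.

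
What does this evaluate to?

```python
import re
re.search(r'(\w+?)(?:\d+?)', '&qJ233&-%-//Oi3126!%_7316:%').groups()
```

The match spans [1:4] → 'qJ2'.
Captured: group 1 = 'qJ'.

('qJ',)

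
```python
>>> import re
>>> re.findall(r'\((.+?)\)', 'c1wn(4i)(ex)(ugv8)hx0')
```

['4i', 'ex', 'ugv8']

Scanning left to right: at [4:8] match '(4i)', group 1 = '4i'; at [8:12] match '(ex)', group 1 = 'ex'; at [12:18] match '(ugv8)', group 1 = 'ugv8'.
With a single group, `findall` returns only what that group captured — 3 items.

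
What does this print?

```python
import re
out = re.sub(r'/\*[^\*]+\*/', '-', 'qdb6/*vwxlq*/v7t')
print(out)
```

qdb6-v7t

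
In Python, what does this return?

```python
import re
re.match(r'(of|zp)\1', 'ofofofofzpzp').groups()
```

The match spans [0:4] → 'ofof'.
Captured: group 1 = 'of'.

('of',)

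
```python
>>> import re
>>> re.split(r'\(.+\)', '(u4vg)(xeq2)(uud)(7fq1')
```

['', '(7fq1']

The string is cut at each match, leaving 2 pieces.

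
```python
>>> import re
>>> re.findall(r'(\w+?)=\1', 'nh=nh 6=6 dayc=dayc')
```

['nh', '6', 'dayc']

The backreference `\1` re-matches whatever the first group consumed, character for character.
With a single group, `findall` returns only what that group captured — 3 items.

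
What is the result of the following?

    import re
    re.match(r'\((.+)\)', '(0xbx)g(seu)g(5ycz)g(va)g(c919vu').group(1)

`re.match` only tries the pattern at the start of the string.
The match spans [0:24] → '(0xbx)g(seu)g(5ycz)g(va)'.
Captured: group 1 = '0xbx)g(seu)g(5ycz)g(va'.

'0xbx)g(seu)g(5ycz)g(va'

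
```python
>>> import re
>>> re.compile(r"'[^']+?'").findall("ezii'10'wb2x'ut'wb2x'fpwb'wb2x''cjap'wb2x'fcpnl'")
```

["'10'", "'ut'", "'fpwb'", "'cjap'", "'fcpnl'"]

Scanning left to right: at [4:8] → "'10'"; at [12:16] → "'ut'"; at [20:26] → "'fpwb'"; at [31:37] → "'cjap'"; at [41:48] → "'fcpnl'".
`findall` yields the raw match text (5 of them) because the pattern has no groups.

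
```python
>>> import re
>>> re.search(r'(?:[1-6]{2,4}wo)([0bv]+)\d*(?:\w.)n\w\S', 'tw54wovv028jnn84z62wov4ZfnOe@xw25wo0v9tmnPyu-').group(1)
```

'vv0'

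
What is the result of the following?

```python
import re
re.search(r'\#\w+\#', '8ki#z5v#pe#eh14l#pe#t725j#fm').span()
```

Unlike `match`, `search` isn't anchored — it looks for the pattern anywhere in the string.
The match spans [3:8] → '#z5v#'.

(3, 8)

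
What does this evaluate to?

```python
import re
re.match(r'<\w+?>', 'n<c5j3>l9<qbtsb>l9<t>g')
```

`re.match` only tries the pattern at the start of the string.
Here position 0 doesn't satisfy it, so the call returns None.

None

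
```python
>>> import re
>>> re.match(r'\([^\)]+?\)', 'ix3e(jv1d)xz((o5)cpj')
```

With `match`, the pattern is implicitly anchored at the beginning.
Here the pattern fails at index 0, so the call returns None.

None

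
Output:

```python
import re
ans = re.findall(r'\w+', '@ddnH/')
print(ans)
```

['ddnH']

This matches one or more of a word character.
Walking the string: at [1:5] → 'ddnH'.
`findall` yields the raw match text (1 of them) because the pattern has no groups.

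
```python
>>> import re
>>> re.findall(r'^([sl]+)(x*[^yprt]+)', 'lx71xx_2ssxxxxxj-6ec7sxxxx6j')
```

[('l', 'x71xx_2ssxxxxxj-6ec7sxxxx6j')]

The pattern matches anchored at the start of the string; then one or more of one of [sl] (captured); then zero or more of the literal 'x', then one or more of any character except [yprt] (captured).
`findall` packs the 2 group values into a tuple for every match.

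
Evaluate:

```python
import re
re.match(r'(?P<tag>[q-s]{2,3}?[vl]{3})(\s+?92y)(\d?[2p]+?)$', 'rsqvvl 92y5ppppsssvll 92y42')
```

None

The pattern matches 2 to 3 of a character in [q-s] (lazy), then exactly 3 of one of [vl] (captured as 'tag'); then one or more of whitespace (lazy), then the literal '92y' (captured); then optionally a digit, then one or more of one of [2p] (lazy) (captured); then anchored at the end.
`match` is anchored at position 0; if the pattern doesn't fit there, it returns None.
Here the pattern fails at index 0, so the call returns None.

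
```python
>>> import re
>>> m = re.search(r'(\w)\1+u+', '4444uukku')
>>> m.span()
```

(0, 6)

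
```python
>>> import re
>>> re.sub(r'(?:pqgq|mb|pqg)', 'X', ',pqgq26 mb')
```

',X26 X'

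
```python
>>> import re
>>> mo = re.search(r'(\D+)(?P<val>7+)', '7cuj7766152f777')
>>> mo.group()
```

Pattern: one or more of a non-digit (captured); then one or more of a literal '7' (captured as 'val').
`search` walks the string left to right and returns the first match it finds.
The match spans [1:6] → 'cuj77'.
Captured: group 1 = 'cuj', group 2 = '77'.

'cuj77'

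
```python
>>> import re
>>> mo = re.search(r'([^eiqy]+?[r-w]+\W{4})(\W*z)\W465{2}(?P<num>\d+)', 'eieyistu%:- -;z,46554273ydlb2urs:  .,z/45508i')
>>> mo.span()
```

Pattern: one or more of any character except [eiqy] (lazy), then one or more of a character in [r-w], then exactly 4 of a non-word character (captured); then zero or more of a non-word character, then the literal 'z' (captured); then a non-word character, then the literal '46', then exactly 2 of the literal '5'; then one or more of a digit (captured as 'num').
The match spans [5:24] → 'stu%:- -;z,46554273'.

(5, 24)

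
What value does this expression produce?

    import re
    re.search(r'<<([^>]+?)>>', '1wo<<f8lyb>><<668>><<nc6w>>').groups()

The match spans [3:12] → '<<f8lyb>>'.
Captured: group 1 = 'f8lyb'.

('f8lyb',)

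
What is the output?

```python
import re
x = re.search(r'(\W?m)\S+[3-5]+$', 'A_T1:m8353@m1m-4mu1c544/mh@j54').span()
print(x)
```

(4, 30)

The match spans [4:30] → ':m8353@m1m-4mu1c544/mh@j54'.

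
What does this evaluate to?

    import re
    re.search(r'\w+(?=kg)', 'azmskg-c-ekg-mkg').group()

'azms'

The lookaround is zero-width — it requires the adjacent text to match without consuming it, so the asserted text isn't part of the match.
The match spans [0:4] → 'azms'.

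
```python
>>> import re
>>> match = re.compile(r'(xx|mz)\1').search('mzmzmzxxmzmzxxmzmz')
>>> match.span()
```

(0, 4)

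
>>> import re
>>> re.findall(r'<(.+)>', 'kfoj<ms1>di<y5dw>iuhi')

With a single group, `findall` returns only what that group captured — 1 item.

['ms1>di<y5dw']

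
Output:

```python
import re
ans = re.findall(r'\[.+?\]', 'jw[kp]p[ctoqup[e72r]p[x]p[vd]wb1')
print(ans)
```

['[kp]', '[ctoqup[e72r]', '[x]', '[vd]']

Scanning left to right: at [2:6] → '[kp]'; at [7:20] → '[ctoqup[e72r]'; at [21:24] → '[x]'; at [25:29] → '[vd]'.
No capturing groups, so `findall` returns the 4 full match strings.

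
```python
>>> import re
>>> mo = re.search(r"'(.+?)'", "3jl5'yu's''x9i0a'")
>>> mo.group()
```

The match spans [4:8] → "'yu'".

"'yu'"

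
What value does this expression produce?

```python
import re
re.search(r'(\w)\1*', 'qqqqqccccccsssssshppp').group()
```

'qqqqq'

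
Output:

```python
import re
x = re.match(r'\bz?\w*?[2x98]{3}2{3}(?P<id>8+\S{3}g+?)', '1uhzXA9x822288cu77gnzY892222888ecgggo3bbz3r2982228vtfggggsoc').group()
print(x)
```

`re.match` only tries the pattern at the start of the string.
The match spans [0:35] → '1uhzXA9x822288cu77gnzY892222888ecgg'.

1uhzXA9x822288cu77gnzY892222888ecgg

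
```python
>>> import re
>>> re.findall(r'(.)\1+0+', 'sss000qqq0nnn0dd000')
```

['s', 'q', 'n', 'd']

`\1` has to match the exact text group 1 already captured.
Matches: at [0:6] match 'sss000', group 1 = 's'; at [6:10] match 'qqq0', group 1 = 'q'; at [10:14] match 'nnn0', group 1 = 'n'; at [14:19] match 'dd000', group 1 = 'd'.
With a single group, `findall` returns only what that group captured — 4 items.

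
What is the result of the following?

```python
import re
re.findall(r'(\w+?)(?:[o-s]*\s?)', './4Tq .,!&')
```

['4', 'T']

The pattern matches one or more of a word character (lazy) (captured); then zero or more of a character in [o-s], then optionally whitespace (non-capturing group).
A `+?`/`*?`/`{m,n}?` starts at its minimum and grows only as far as needed for what follows to match.
Scanning left to right: at [2:3] match '4', group 1 = '4'; at [3:6] match 'Tq ', group 1 = 'T'.
Because there's exactly one group, `findall` drops the full match and keeps group 1 from each hit.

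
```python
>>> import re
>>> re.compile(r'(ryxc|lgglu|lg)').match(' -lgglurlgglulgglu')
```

With `match`, the pattern is implicitly anchored at the beginning.
Here position 0 doesn't satisfy it, so the call returns None.

None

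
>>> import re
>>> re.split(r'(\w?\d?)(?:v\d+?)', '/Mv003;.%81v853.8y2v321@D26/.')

`re.split` interleaves the captured-group text with the surrounding fragments.

['/', 'M', '03;.%', '81', '53.8', 'y2', '21@D26/.']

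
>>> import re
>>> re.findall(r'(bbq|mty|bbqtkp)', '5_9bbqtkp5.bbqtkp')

The regex engine tests alternatives in the order written; an earlier branch that matches wins even if a later one would match more.
One capturing group, so `findall` returns just the captured substring from each match — 2 in all.

['bbq', 'bbq']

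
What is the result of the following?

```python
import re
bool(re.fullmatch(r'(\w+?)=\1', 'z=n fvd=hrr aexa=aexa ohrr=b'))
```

False

A backreference is literal: `\1` must see the identical characters the first group matched.
For `fullmatch`, every character of the input must be accounted for by the pattern.
Here there's no way to consume every character, so the call returns None, and `bool(None)` is False.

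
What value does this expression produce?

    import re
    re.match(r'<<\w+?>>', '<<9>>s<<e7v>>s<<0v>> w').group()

With `match`, the pattern is implicitly anchored at the beginning.
The match spans [0:5] → '<<9>>'.

'<<9>>'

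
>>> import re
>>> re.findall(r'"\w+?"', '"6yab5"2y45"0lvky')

Matches: at [0:7] → '"6yab5"'.
No capturing groups, so `findall` returns the 1 full match string.

['"6yab5"']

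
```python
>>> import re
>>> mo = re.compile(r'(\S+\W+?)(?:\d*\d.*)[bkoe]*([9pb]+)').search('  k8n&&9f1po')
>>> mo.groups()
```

('k8n&&', 'p')

This matches one or more of a non-whitespace character, then one or more of a non-word character (lazy) (captured); then zero or more of a digit, then a digit, then zero or more of any character (non-capturing group); then zero or more of one of [bkoe]; then one or more of one of [9pb] (captured).
`re.search` scans for the first position where the pattern succeeds.
The match spans [2:11] → 'k8n&&9f1p'.
Captured: group 1 = 'k8n&&', group 2 = 'p'.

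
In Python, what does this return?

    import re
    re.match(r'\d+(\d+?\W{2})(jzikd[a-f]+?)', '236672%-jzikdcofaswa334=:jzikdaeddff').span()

(0, 14)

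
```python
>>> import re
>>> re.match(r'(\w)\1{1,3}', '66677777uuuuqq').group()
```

'666'

The backreference `\1` re-matches whatever the first group consumed, character for character.
With `match`, the pattern is implicitly anchored at the beginning.
The match spans [0:3] → '666'.
Captured: group 1 = '6'.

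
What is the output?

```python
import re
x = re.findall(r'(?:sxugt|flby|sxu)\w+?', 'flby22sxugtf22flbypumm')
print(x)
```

`|` is ordered: at each position the engine commits to the first alternative that works.
`findall` yields the raw match text (3 of them) because the pattern has no groups.

['flby2', 'sxugtf', 'flbyp']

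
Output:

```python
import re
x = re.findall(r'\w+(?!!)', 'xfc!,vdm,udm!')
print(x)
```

Because the assertion is negative and zero-width, positions next to the forbidden text are skipped.
Scanning left to right: at [0:2] → 'xf'; at [5:8] → 'vdm'; at [9:11] → 'ud'.
No capturing groups, so `findall` returns the 3 full match strings.

['xf', 'vdm', 'ud']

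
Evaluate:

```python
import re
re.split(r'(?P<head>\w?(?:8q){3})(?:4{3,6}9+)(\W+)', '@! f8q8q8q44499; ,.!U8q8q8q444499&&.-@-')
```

Pattern: optionally a word character, then the literal '8q' repeated 3 times (captured as 'head'); then 3 to 6 of the literal '4', then one or more of a literal '9' (non-capturing group); then one or more of a non-word character (captured).
Matches to split on: at [3:20] → 'f8q8q8q44499; ,.!'; at [20:39] → 'U8q8q8q444499&&.-@-'.
The group in the pattern means `split` returns the separators' captures alongside the pieces.

['@! ', 'f8q8q8q', '; ,.!', '', 'U8q8q8q', '&&.-@-', '']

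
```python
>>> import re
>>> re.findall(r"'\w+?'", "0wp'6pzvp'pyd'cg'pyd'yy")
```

["'6pzvp'", "'cg'"]

`findall` yields the raw match text (2 of them) because the pattern has no groups.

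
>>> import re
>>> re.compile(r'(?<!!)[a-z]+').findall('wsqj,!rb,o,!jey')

The negative lookahead/lookbehind blocks any match where the forbidden context is present.
Scanning left to right: at [0:4] → 'wsqj'; at [7:8] → 'b'; at [9:10] → 'o'; at [13:15] → 'ey'.
With no groups in the pattern, `findall` gives back each whole match — 4 here.

['wsqj', 'b', 'o', 'ey']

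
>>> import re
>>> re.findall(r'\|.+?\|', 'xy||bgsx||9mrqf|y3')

['||bgsx|', '|9mrqf|']

Lazy quantifiers expand one character at a time until the remainder of the pattern can match.
Walking the string: at [2:9] → '||bgsx|'; at [9:16] → '|9mrqf|'.
No capturing groups, so `findall` returns the 2 full match strings.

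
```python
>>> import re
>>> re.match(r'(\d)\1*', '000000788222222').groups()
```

`\1` has to match the exact text group 1 already captured.
`re.match` won't scan ahead — the pattern has to work from the very first character.
The match spans [0:6] → '000000'.
Captured: group 1 = '0'.

('0',)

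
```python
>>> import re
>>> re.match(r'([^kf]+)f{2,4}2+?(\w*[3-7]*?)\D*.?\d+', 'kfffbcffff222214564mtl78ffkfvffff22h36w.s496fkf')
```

None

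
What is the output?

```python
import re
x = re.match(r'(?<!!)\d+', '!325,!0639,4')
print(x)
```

With `match`, the pattern is implicitly anchored at the beginning.
Here the pattern fails at index 0, so the call returns None.

None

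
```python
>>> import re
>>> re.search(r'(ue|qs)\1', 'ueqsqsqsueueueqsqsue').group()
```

'qsqs'

The backreference `\1` re-matches whatever the first group consumed, character for character.
The match spans [2:6] → 'qsqs'.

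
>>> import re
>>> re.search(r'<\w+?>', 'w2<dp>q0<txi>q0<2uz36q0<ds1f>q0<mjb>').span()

(2, 6)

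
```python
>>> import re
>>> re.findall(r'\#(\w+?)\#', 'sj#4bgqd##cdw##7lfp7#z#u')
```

Scanning left to right: at [2:9] match '#4bgqd#', group 1 = '4bgqd'; at [9:14] match '#cdw#', group 1 = 'cdw'; at [14:21] match '#7lfp7#', group 1 = '7lfp7'.
With a single group, `findall` returns only what that group captured — 3 items.

['4bgqd', 'cdw', '7lfp7']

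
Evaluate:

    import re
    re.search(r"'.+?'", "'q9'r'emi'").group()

Lazy quantifiers expand one character at a time until the remainder of the pattern can match.
`search` walks the string left to right and returns the first match it finds.
The match spans [0:4] → "'q9'".

"'q9'"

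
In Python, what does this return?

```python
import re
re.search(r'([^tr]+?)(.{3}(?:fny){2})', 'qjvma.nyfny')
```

None

This matches one or more of any character except [tr] (lazy) (captured); then exactly 3 of any character, then the literal 'fny' repeated 2 times (captured).
Unlike `match`, `search` isn't anchored — it looks for the pattern anywhere in the string.
Here no position works, so the call returns None.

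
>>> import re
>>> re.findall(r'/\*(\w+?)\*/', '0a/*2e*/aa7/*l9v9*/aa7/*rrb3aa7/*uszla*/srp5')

['2e', 'l9v9', 'uszla']

`findall` collects group 1 from each match (3 total).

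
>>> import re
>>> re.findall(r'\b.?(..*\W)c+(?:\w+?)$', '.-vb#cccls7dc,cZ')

['b#cccls7dc,']

The pattern matches a word boundary (`\b`, zero-width); then optionally any character; then any character, then zero or more of any character, then a non-word character (captured); then one or more of a literal 'c'; then one or more of a word character (lazy) (non-capturing group); then anchored at the end.
Scanning left to right: at [2:16] match 'vb#cccls7dc,cZ', group 1 = 'b#cccls7dc,'.
`findall` collects group 1 from the one match (1 total).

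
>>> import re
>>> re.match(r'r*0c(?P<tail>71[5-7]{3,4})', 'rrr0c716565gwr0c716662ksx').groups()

('716565',)

This matches zero or more of the literal 'r', then the literal '0c'; then the literal '71', then 3 to 4 of a character in [5-7] (captured as 'tail').
`match` is anchored at position 0; if the pattern doesn't fit there, it returns None.
The match spans [0:11] → 'rrr0c716565'.
Captured: group 1 = '716565'.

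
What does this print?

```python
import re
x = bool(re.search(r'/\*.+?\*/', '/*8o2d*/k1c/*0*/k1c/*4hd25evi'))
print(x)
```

`re.search` tries every starting position until one works.
The match spans [0:8] → '/*8o2d*/'.

True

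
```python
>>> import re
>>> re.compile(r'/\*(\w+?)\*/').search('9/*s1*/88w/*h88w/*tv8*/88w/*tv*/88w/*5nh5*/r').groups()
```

The match spans [1:7] → '/*s1*/'.
Captured: group 1 = 's1'.

('s1',)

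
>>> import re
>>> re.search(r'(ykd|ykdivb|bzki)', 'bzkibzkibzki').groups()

The match spans [0:4] → 'bzki'.
Captured: group 1 = 'bzki'.

('bzki',)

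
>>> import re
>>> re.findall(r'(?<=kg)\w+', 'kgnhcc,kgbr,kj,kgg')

['nhcc', 'br', 'g']

Lookahead/lookbehind check context without consuming it, so the matched span excludes the asserted characters.
Walking the string: at [2:6] → 'nhcc'; at [9:11] → 'br'; at [17:18] → 'g'.
No capturing groups, so `findall` returns the 3 full match strings.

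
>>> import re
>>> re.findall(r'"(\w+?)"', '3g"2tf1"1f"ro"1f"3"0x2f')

One capturing group, so `findall` returns just the captured substring from each match — 3 in all.

['2tf1', 'ro', '3']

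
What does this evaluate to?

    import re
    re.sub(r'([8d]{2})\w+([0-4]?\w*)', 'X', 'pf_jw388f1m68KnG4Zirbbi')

'pf_jw3X'

Every occurrence is swapped for 'X'.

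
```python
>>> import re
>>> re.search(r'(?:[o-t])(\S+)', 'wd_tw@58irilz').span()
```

The match spans [3:13] → 'tw@58irilz'.

(3, 13)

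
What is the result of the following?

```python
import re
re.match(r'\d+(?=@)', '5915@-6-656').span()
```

(0, 4)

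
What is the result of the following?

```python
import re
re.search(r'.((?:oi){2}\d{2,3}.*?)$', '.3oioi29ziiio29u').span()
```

This matches any character; then the literal 'oi' repeated 2 times, then 2 to 3 of a digit, then zero or more of any character (lazy) (captured); then anchored at the end.
`re.search` tries every starting position until one works.
The match spans [1:16] → '3oioi29ziiio29u'.
Captured: group 1 = 'oioi29ziiio29u'.

(1, 16)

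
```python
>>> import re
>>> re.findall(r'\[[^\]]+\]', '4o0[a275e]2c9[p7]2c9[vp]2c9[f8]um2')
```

Walking the string: at [3:10] → '[a275e]'; at [13:17] → '[p7]'; at [20:24] → '[vp]'; at [27:31] → '[f8]'.
With no groups in the pattern, `findall` gives back each whole match — 4 here.

['[a275e]', '[p7]', '[vp]', '[f8]']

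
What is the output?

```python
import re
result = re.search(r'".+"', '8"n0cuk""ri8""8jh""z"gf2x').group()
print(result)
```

The match spans [1:21] → '"n0cuk""ri8""8jh""z"'.

"n0cuk""ri8""8jh""z"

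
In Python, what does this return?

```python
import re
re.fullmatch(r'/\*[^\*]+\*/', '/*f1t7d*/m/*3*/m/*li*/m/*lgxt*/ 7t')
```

For `fullmatch`, every character of the input must be accounted for by the pattern.
Here there's no way to consume every character, so the call returns None.

None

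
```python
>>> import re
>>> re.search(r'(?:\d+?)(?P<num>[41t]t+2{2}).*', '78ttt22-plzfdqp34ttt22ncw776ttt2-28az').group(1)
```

'ttt22'

Pattern: one or more of a digit (lazy) (non-capturing group); then one of [41t], then one or more of a literal 't', then exactly 2 of the literal '2' (captured as 'num'); then zero or more of any character.
`search` walks the string left to right and returns the first match it finds.
The match spans [0:37] → '78ttt22-plzfdqp34ttt22ncw776ttt2-28az'.
Captured: group 1 = 'ttt22'.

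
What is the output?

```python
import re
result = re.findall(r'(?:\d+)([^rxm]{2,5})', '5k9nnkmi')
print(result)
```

['k9nnk']

This matches one or more of a digit (non-capturing group); then 2 to 5 of any character except [rxm] (captured).
Matches: at [0:6] match '5k9nnk', group 1 = 'k9nnk'.
Because there's exactly one group, `findall` drops the full match and keeps group 1 from the one hit.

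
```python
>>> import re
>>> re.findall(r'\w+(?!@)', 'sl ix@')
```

['sl', 'i']

`(?!…)`/`(?<!…)` only lets a position through if the neighbouring text does NOT match; no characters are consumed.
Matches: at [0:2] → 'sl'; at [3:4] → 'i'.
With no groups in the pattern, `findall` gives back each whole match — 2 here.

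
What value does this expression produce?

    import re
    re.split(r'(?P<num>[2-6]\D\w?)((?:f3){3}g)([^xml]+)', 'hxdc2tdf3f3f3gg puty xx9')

['hxdc', '2td', 'f3f3f3g', 'g puty ', 'xx9']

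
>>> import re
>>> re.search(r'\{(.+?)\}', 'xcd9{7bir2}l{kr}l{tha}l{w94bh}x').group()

Because the quantifier is non-greedy, it stops expanding at the earliest point where the rest of the pattern can succeed.
The match spans [4:11] → '{7bir2}'.

'{7bir2}'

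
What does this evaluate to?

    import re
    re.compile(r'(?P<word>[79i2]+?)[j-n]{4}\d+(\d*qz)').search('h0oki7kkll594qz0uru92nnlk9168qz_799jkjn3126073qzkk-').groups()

The match spans [4:15] → 'i7kkll594qz'.
Captured: group 1 = 'i7', group 2 = 'qz'.

('i7', 'qz')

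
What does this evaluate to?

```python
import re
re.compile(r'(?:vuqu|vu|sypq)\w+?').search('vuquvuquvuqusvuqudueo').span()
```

(0, 5)

Branches in `(...|...)` are attempted left-to-right; the first branch that allows the whole pattern to succeed is taken.
`search` walks the string left to right and returns the first match it finds.
The match spans [0:5] → 'vuquv'.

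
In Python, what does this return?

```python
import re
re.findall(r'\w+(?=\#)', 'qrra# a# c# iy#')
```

Lookahead/lookbehind check context without consuming it, so the matched span excludes the asserted characters.
Matches: at [0:4] → 'qrra'; at [6:7] → 'a'; at [9:10] → 'c'; at [12:14] → 'iy'.
With no groups in the pattern, `findall` gives back each whole match — 4 here.

['qrra', 'a', 'c', 'iy']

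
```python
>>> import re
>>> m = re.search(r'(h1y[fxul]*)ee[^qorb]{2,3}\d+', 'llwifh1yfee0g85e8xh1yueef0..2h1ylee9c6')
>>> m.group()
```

'h1yfee0g85'

Pattern: the literal 'h1y', then zero or more of one of [fxul] (captured); then the literal 'ee', then 2 to 3 of any character except [qorb], then one or more of a digit.
`re.search` scans for the first position where the pattern succeeds.
The match spans [5:15] → 'h1yfee0g85'.
Captured: group 1 = 'h1yf'.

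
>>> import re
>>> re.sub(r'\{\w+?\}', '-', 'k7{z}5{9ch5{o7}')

'k7-5{9ch5-'

Each match is replaced by '-'.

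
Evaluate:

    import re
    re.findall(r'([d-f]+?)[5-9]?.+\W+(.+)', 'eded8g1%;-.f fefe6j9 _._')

[('e', '_')]

The pattern matches one or more of a character in [d-f] (lazy) (captured); then optionally a character in [5-9], then one or more of any character, then one or more of a non-word character; then one or more of any character (captured).
Walking the string: at [0:24] match 'eded8g1%;-.f fefe6j9 _._', groups = ('e', '_').
With 2 capturing groups, `findall` returns a 2-tuple per match.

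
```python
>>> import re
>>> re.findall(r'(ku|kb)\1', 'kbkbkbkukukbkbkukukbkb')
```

['kb', 'ku', 'kb', 'ku', 'kb']

The backreference `\1` re-matches whatever the first group consumed, character for character.
With a single group, `findall` returns only what that group captured — 5 items.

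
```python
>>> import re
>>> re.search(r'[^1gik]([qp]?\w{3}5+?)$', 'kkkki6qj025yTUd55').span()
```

(11, 17)

The pattern matches any character except [1gik]; then optionally one of [qp], then exactly 3 of a word character, then one or more of the literal '5' (lazy) (captured); then anchored at the end.
Unlike `match`, `search` isn't anchored — it looks for the pattern anywhere in the string.
The match spans [11:17] → 'yTUd55'.
Captured: group 1 = 'TUd55'.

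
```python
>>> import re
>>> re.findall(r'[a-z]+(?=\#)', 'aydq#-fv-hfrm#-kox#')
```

['aydq', 'hfrm', 'kox']

The lookaround is zero-width — it requires the adjacent text to match without consuming it, so the asserted text isn't part of the match.
Walking the string: at [0:4] → 'aydq'; at [9:13] → 'hfrm'; at [15:18] → 'kox'.
No capturing groups, so `findall` returns the 3 full match strings.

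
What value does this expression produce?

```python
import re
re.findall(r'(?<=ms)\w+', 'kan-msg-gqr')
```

['g']

Because the assertion is zero-width, the text it checks is not consumed and won't appear in the result.
No capturing groups, so `findall` returns the 1 full match string.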